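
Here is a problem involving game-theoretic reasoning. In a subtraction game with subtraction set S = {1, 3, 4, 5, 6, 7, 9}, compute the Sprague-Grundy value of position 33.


The subtraction set is S = {1, 3, 4, 5, 6, 7, 9}.
G(k) = mex{ G(k - s) : s in S, s <= k }. We compute iteratively: G(0) = 0.
G(1) = mex({0}) = 1
G(2) = mex({1}) = 0
G(3) = mex({0}) = 1
G(4) = mex({0, 1}) = 2
G(5) = mex({0, 1, 2}) = 3
G(6) = mex({0, 1, 3}) = 2
G(7) = mex({0, 1, 2}) = 3
G(8) = mex({0, 1, 2, 3}) = 4
G(9) = mex({0, 1, 2, 3, 4}) = 5
G(10) = mex({1, 2, 3, 5}) = 0
G(11) = mex({0, 2, 3, 4}) = 1
G(12) = mex({1, 2, 3, 4, 5}) = 0
G(13) = mex({0, 2, 3, 4, 5}) = 1
G(14) = mex({0, 1, 3, 4, 5}) = 2
G(15) = mex({0, 1, 2, 4, 5}) = 3
G(16) = mex({0, 1, 3, 5}) = 2
G(17) = mex({0, 1, 2, 4}) = 3
G(18) = mex({0, 1, 2, 3, 5}) = 4
Observe that G(10)..G(18) = 0, 1, 0, 1, 2, 3, 2, 3, 4 repeats G(0)..G(8) = 0, 1, 0, 1, 2, 3, 2, 3, 4.
For k >= max(S) = 9, G(k) is determined by the previous 9 values G(k-9)..G(k-1); a window of 9 consecutive values has recurred shifted by 10, so by induction G(k + 10) = G(k) for all k >= 0: the sequence is periodic from the start with period 10.
One period: G(0..9) = 0, 1, 0, 1, 2, 3, 2, 3, 4, 5.
33 mod 10 = 3, so G(33) = G(3) = 1.

1


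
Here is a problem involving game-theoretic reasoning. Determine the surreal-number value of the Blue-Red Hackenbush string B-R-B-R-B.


Edges (from ground): B-R-B-R-B
By Berlekamp's sign-expansion rule, a Blue-Red Hackenbush stalk has the value of the surreal number whose sign sequence is the edge sequence with B -> + and R -> -.
Sign sequence: +-+-+
Trace the sign expansion in the surreal number tree, starting from 0:
Edge 1: B (sign +) -> bounds (0, +inf), value = 1
Edge 2: R (sign -) -> bounds (0, 1), value = 1/2
Edge 3: B (sign +) -> bounds (1/2, 1), value = 3/4
Edge 4: R (sign -) -> bounds (1/2, 3/4), value = 5/8
Edge 5: B (sign +) -> bounds (5/8, 3/4), value = 11/16
Game value = 11/16

11/16


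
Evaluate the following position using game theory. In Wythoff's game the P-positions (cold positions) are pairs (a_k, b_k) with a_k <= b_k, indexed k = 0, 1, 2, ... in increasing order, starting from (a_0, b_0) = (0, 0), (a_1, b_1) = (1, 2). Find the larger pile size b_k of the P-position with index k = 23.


By Wythoff's theorem, a_k = floor(k * phi) and b_k = floor(k * phi^2) = a_k + k, where phi = (1 + sqrt(5))/2 is the golden ratio.
phi = (1 + sqrt(5))/2 = 1.618034
phi^2 = phi + 1 = 2.618034
k = 23
k * phi^2 = 23 * 2.618034 = 60.214782
b_23 = floor(k * phi^2) = 60 (check: a_23 + k = 37 + 23 = 60)

60


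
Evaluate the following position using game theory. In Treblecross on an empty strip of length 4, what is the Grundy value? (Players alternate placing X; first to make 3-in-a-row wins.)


Treblecross: place X on empty cells; 3-in-a-row wins.
Playing within two cells of an existing X lets the opponent win at once, so sensible play treats the cells i-2..i+2 around each X as dead. The player left with no safe cell loses, so this is a normal-play take-away game on strips of safe cells.
Placing X at cell i (0-indexed) of a strip of k safe cells leaves independent strips of sizes max(0, i-2) and max(0, k-i-3). Hence G(k) = mex{ G(max(0,i-2)) XOR G(max(0,k-i-3)) : 0 <= i < k }, with G(0) = 0.
G(1): splits (0,0):0^0=0 -> mex({0}) = 1
G(2): splits (0,0):0^0=0 -> mex({0}) = 1
G(3): splits (0,0):0^0=0 -> mex({0}) = 1
G(4): splits (0,1):0^1=1 (0,0):0^0=0 -> mex({0, 1}) = 2
Therefore G(4) = 2.

2


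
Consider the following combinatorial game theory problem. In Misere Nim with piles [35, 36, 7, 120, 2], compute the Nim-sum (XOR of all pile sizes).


We need the XOR (exclusive or) of all pile sizes.
After XOR-ing pile 1 (size 35): 0 XOR 35 = 35
After XOR-ing pile 2 (size 36): 35 XOR 36 = 7
After XOR-ing pile 3 (size 7): 7 XOR 7 = 0
After XOR-ing pile 4 (size 120): 0 XOR 120 = 120
After XOR-ing pile 5 (size 2): 120 XOR 2 = 122
The Nim-value of this position is 122.

122


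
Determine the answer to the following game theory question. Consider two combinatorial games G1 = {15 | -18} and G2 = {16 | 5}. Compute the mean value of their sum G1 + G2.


G1 = {15 | -18}, G2 = {16 | 5}
Each is a switch {a | b} with numbers a > b; its mean value is (a + b)/2, and mean value is additive over game sums: m(G1 + G2) = m(G1) + m(G2).
Mean of G1 = (15 + (-18))/2 = -3/2 = -3/2
Mean of G2 = (16 + (5))/2 = 21/2 = 21/2
Mean of G1 + G2 = -3/2 + 21/2 = 9

9


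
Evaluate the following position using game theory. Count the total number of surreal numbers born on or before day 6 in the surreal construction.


Day 0: {|} = 0 is born. Count = 1.
Day n: the number of surreal numbers born by day n is 2^(n+1) - 1.
By day 0: 2^1 - 1 = 1
By day 1: 2^2 - 1 = 3
By day 2: 2^3 - 1 = 7
By day 3: 2^4 - 1 = 15
By day 4: 2^5 - 1 = 31
By day 5: 2^6 - 1 = 63
By day 6: 2^7 - 1 = 127
By day 6: 127 surreal numbers.

127


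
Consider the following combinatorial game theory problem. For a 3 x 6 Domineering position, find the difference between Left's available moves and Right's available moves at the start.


Board is 3 x 6 (rows x cols).
Left (vertical) placements: (rows-1) * cols = 2 * 6 = 12
Right (horizontal) placements: rows * (cols-1) = 3 * 5 = 15
Advantage = Left - Right = 12 - 15 = -3

-3


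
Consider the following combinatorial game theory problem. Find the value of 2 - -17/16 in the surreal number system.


x = 2, y = -17/16
Converting to common denominator: 16
x = 32/16, y = -17/16
x - y = 2 - -17/16 = 49/16

49/16


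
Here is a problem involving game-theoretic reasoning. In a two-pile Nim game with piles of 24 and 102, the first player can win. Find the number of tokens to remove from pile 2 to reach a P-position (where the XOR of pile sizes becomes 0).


Piles: 24 and 102
Current XOR: 24 XOR 102 = 126 (non-zero, so this is an N-position).
To make the XOR zero, we need to find a move that balances the piles.
For pile 2 (size 102): target = 102 XOR 126 = 24
We reduce pile 2 from 102 to 24.
Tokens removed: 102 - 24 = 78
Verification: 24 XOR 24 = 0

78


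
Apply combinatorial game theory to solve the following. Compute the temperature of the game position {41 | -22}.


The game is {41 | -22}, a switch {a | b} with numbers a > b.
Cooling {a | b} by t gives {a - t | b + t}, which stops being hot when a - t = b + t, i.e. at t = (a - b)/2. So the temperature of a switch is (a - b)/2.
Temperature = (Left option - Right option) / 2
= (41 - (-22)) / 2
= 63 / 2
= 63/2

63/2


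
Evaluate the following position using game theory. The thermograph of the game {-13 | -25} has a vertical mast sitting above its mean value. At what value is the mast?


Game = {-13 | -25}, a switch {a | b} with numbers a > b.
Its thermograph has left wall a - t and right wall b + t, which meet at t = (a - b)/2, where both equal (a + b)/2. So the mast (mean value) is at (a + b)/2.
Mean = (-13 + (-25))/2 = -38/2 = -19

-19


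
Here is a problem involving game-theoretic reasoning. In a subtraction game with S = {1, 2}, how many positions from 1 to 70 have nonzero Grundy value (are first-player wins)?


Subtraction set S = {1, 2}, so G(n) = n mod 3.
G(n) = 0 when n is a multiple of 3.
Multiples of 3 in [1, 70]: 23
N-positions (nonzero Grundy) = 70 - 23 = 47

47


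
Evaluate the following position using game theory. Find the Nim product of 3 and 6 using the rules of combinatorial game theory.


Nim multiplication is bilinear over XOR: (u XOR v) * w = (u*w) XOR (v*w).
So we split each operand into its bit components and XOR the pairwise Nim products.
3 = 1 + 2 (as XOR of powers of 2).
6 = 2 + 4 (as XOR of powers of 2).
Using the standard Nim-product table on single bits:
  2*2 = 3,   2*4 = 8,   2*8 = 12,
  4*4 = 6,   4*8 = 11,  8*8 = 13,
and  1*x = x (identity), k*l = l*k (commutative).
Pairwise Nim products:
  1 * 2 = 2
  1 * 4 = 4
  2 * 2 = 3
  2 * 4 = 8
XOR them: 2 XOR 4 XOR 3 XOR 8 = 13.
Result: 3 * 6 = 13 (in Nim).

13


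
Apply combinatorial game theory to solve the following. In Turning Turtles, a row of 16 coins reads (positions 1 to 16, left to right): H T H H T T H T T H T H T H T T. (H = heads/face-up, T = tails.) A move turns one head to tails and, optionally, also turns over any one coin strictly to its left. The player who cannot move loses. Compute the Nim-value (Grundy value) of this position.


Coins: H T H H T T H T T H T H T H T T
Key fact: a single head at position k behaves exactly like a Nim heap of size k (turning it to T and optionally flipping a coin at j < k corresponds to moving the heap from k to j, or to 0), and heads combine as a disjunctive sum (two heads at the same place would cancel, matching j XOR j = 0). So the Nim-value is the XOR of the 1-indexed positions of the heads.
Face-up positions (1-indexed): [1, 3, 4, 7, 10, 12, 14]
XOR 0 with 1: 0 XOR 1 = 1
XOR 1 with 3: 1 XOR 3 = 2
XOR 2 with 4: 2 XOR 4 = 6
XOR 6 with 7: 6 XOR 7 = 1
XOR 1 with 10: 1 XOR 10 = 11
XOR 11 with 12: 11 XOR 12 = 7
XOR 7 with 14: 7 XOR 14 = 9
Nim-value = 9

9


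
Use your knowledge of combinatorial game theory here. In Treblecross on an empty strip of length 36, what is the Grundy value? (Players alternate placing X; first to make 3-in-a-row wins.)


Treblecross: place X on empty cells; 3-in-a-row wins.
Playing within two cells of an existing X lets the opponent win at once, so sensible play treats the cells i-2..i+2 around each X as dead. The player left with no safe cell loses, so this is a normal-play take-away game on strips of safe cells.
Placing X at cell i (0-indexed) of a strip of k safe cells leaves independent strips of sizes max(0, i-2) and max(0, k-i-3). Hence G(k) = mex{ G(max(0,i-2)) XOR G(max(0,k-i-3)) : 0 <= i < k }, with G(0) = 0.
G(1): splits (0,0):0^0=0 -> mex({0}) = 1
G(2): splits (0,0):0^0=0 -> mex({0}) = 1
G(3): splits (0,0):0^0=0 -> mex({0}) = 1
G(4): splits (0,1):0^1=1 (0,0):0^0=0 -> mex({0, 1}) = 2
G(5): splits (0,2):0^1=1 (0,1):0^1=1 (0,0):0^0=0 -> mex({0, 1}) = 2
G(6) = mex({1}) = 0
G(7) = mex({0, 1, 2}) = 3
G(8) = mex({0, 1, 2}) = 3
G(9) = mex({0, 2}) = 1
G(10) = mex({0, 2, 3}) = 1
G(11) = mex({0, 3}) = 1
G(12) = mex({1, 3}) = 0
G(13) = mex({0, 1, 2, 3}) = 4
G(14) = mex({0, 1, 2}) = 3
G(15) = mex({0, 1, 2}) = 3
G(16) = mex({0, 1, 2, 4}) = 3
G(17) = mex({0, 1, 3, 4}) = 2
G(18) = mex({0, 1, 3, 4}) = 2
G(19) = mex({0, 1, 3, 5}) = 2
G(20) = mex({0, 1, 2, 3, 5}) = 4
G(21) = mex({0, 1, 2, 3, 5}) = 4
G(22) = mex({1, 2, 6}) = 0
G(23) = mex({0, 1, 2, 3, 4, 6}) = 5
G(24) = mex({0, 1, 2, 3, 4}) = 5
G(25) = mex({0, 1, 3, 4, 7}) = 2
G(26) = mex({0, 1, 3, 4, 5, 7}) = 2
G(27) = mex({0, 1, 3, 5}) = 2
G(28) = mex({0, 1, 2, 5}) = 3
G(29) = mex({0, 1, 2, 4, 5, 6}) = 3
G(30) = mex({1, 2, 4, 6}) = 0
G(31) = mex({0, 1, 2, 3, 4, 6}) = 5
G(32) = mex({1, 2, 3, 4, 7}) = 0
G(33) = mex({0, 3, 7}) = 1
G(34) = mex({0, 2, 3, 5, 7}) = 1
G(35) = mex({0, 2, 3, 5, 6}) = 1
G(36) = mex({0, 1, 2, 5, 6}) = 3
Therefore G(36) = 3.

3


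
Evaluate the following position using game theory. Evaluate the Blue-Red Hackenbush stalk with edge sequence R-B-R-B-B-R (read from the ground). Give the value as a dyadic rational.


Edges (from ground): R-B-R-B-B-R
By Berlekamp's sign-expansion rule, a Blue-Red Hackenbush stalk has the value of the surreal number whose sign sequence is the edge sequence with B -> + and R -> -.
Sign sequence: -+-++-
Trace the sign expansion in the surreal number tree, starting from 0:
Edge 1: R (sign -) -> bounds (-inf, 0), value = -1
Edge 2: B (sign +) -> bounds (-1, 0), value = -1/2
Edge 3: R (sign -) -> bounds (-1, -1/2), value = -3/4
Edge 4: B (sign +) -> bounds (-3/4, -1/2), value = -5/8
Edge 5: B (sign +) -> bounds (-5/8, -1/2), value = -9/16
Edge 6: R (sign -) -> bounds (-5/8, -9/16), value = -19/32
Game value = -19/32

-19/32


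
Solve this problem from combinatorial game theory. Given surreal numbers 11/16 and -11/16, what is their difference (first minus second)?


x = 11/16, y = -11/16
Converting to common denominator: 16
x = 11/16, y = -11/16
x - y = 11/16 - -11/16 = 11/8

11/8


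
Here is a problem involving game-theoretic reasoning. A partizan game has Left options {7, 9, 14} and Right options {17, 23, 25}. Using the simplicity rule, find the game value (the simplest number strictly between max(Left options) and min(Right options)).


Left options: {7, 9, 14}, max = 14
Right options: {17, 23, 25}, min = 17
All options are numbers and max(Left) < min(Right), so by the simplicity theorem the value is the simplest (earliest-born) number strictly between 14 and 17.
Integers 15 through 16 all lie strictly between 14 and 17.
Among integers, the simplest (lowest birthday = smallest |n|; 0 is born on day 0, +-n on day n) is 15.
No non-integer in the interval can be simpler: if x is a non-integer in the interval, then floor(x) or ceil(x) also lies in the interval (the interval contains an integer), and both are proper prefixes of x's sign expansion, i.e. born earlier. So the game value is 15.
Game value = 15

15


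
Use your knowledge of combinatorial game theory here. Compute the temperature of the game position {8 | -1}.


The game is {8 | -1}, a switch {a | b} with numbers a > b.
Cooling {a | b} by t gives {a - t | b + t}, which stops being hot when a - t = b + t, i.e. at t = (a - b)/2. So the temperature of a switch is (a - b)/2.
Temperature = (Left option - Right option) / 2
= (8 - (-1)) / 2
= 9 / 2
= 9/2

9/2


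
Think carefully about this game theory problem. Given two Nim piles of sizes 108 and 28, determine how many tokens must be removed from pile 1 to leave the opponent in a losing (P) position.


Piles: 108 and 28
Current XOR: 108 XOR 28 = 112 (non-zero, so this is an N-position).
To make the XOR zero, we need to find a move that balances the piles.
For pile 1 (size 108): target = 108 XOR 112 = 28
We reduce pile 1 from 108 to 28.
Tokens removed: 108 - 28 = 80
Verification: 28 XOR 28 = 0

80


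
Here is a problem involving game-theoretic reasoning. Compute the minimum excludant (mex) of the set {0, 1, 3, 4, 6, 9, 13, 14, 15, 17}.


Set = {0, 1, 3, 4, 6, 9, 13, 14, 15, 17}
0 is in the set.
1 is in the set.
2 is NOT in the set. This is the mex.
mex = 2

2


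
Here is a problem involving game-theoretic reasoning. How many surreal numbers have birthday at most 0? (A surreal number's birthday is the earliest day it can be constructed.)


Day 0: {|} = 0 is born. Count = 1.
Day n: the number of surreal numbers born by day n is 2^(n+1) - 1.
By day 0: 2^1 - 1 = 1
By day 0: 1 surreal numbers.

1


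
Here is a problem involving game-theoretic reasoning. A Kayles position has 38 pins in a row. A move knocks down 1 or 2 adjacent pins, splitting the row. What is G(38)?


Kayles: a move removes 1 or 2 adjacent pins from a contiguous row.
Removing pins from a row of k leaves two independent rows (a, b) with a + b = k - 1 (one pin) or a + b = k - 2 (two pins); an end removal gives a = 0.
By Sprague-Grundy, G(k) = mex{ G(a) XOR G(b) } over all these splits. G(0) = 0.
G(1): splits (0,0):0^0=0 -> mex({0}) = 1
G(2): splits (0,1):0^1=1 (0,0):0^0=0 -> mex({0, 1}) = 2
G(3): splits (0,2):0^2=2 (1,1):1^1=0 (0,1):0^1=1 -> mex({0, 1, 2}) = 3
G(4): splits (0,3):0^3=3 (1,2):1^2=3 (0,2):0^2=2 (1,1):1^1=0 -> mex({0, 2, 3}) = 1
G(5): splits (0,4):0^1=1 (1,3):1^3=2 (2,2):2^2=0 (0,3):0^3=3 (1,2):1^2=3 -> mex({0, 1, 2, 3}) = 4
G(6) = mex({0, 1, 2, 4}) = 3
G(7) = mex({0, 1, 3, 4, 5}) = 2
G(8) = mex({0, 2, 3, 5, 6}) = 1
G(9) = mex({0, 1, 2, 3, 6, 7}) = 4
G(10) = mex({0, 1, 3, 4, 5, 7}) = 2
G(11) = mex({0, 1, 2, 3, 4, 5}) = 6
G(12) = mex({0, 1, 2, 3, 5, 6, 7}) = 4
G(13) = mex({0, 2, 3, 4, 6, 7}) = 1
G(14) = mex({0, 1, 4, 5, 6, 7}) = 2
G(15) = mex({0, 1, 2, 3, 4, 5, 6}) = 7
G(16) = mex({0, 2, 3, 5, 6, 7}) = 1
G(17) = mex({0, 1, 2, 3, 5, 6, 7}) = 4
G(18) = mex({0, 1, 2, 4, 5, 6}) = 3
G(19) = mex({0, 1, 3, 4, 5, 7}) = 2
G(20) = mex({0, 2, 3, 4, 5, 6, 7}) = 1
G(21) = mex({0, 1, 2, 3, 5, 6, 7}) = 4
G(22) = mex({0, 1, 2, 3, 4, 5, 7}) = 6
G(23) = mex({0, 1, 2, 3, 4, 5, 6}) = 7
G(24) = mex({0, 1, 2, 3, 5, 6, 7}) = 4
G(25) = mex({0, 2, 3, 4, 6, 7}) = 1
G(26) = mex({0, 1, 3, 4, 5, 6, 7}) = 2
G(27) = mex({0, 1, 2, 3, 4, 5, 6, 7}) = 8
G(28) = mex({0, 1, 2, 3, 4, 6, 7, 8}) = 5
G(29) = mex({0, 1, 2, 3, 5, 6, 7, 8, 9}) = 4
G(30) = mex({0, 1, 2, 3, 4, 5, 6, 9, 10}) = 7
G(31) = mex({0, 1, 3, 4, 5, 7, 10, 11}) = 2
G(32) = mex({0, 2, 3, 4, 5, 6, 7, 9, 11}) = 1
G(33) = mex({0, 1, 2, 3, 4, 5, 6, 7, 9, 12}) = 8
G(34) = mex({0, 1, 2, 3, 4, 5, 7, 8, 11, 12}) = 6
G(35) = mex({0, 1, 2, 3, 4, 5, 6, 8, 9, 10, 11}) = 7
G(36) = mex({0, 1, 2, 3, 5, 6, 7, 9, 10}) = 4
G(37) = mex({0, 2, 3, 4, 6, 7, 9, 10, 11, 12}) = 1
G(38) = mex({0, 1, 3, 4, 5, 6, 7, 9, 10, 11, 12}) = 2
Therefore G(38) = 2.

2


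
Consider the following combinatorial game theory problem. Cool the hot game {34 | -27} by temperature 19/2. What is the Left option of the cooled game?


Original game: {34 | -27} (a switch {a | b} with a > b).
Cooling by t (for t below the temperature (a - b)/2 = 61/2) taxes each move by t: {a | b} cooled by t is {a - t | b + t}.
Cooling amount: t = 19/2
Cooled Left option: 34 - 19/2 = 49/2
Cooled Right option: -27 + 19/2 = -35/2
Cooled game: {49/2 | -35/2}
Left option = 49/2

49/2


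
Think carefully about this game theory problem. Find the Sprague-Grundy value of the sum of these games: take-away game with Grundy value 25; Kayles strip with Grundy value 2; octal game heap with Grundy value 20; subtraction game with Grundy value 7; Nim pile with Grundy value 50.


By the Sprague-Grundy theorem, the Grundy value of a sum of games is the XOR of individual Grundy values.
take-away game: Grundy value = 25. Running XOR: 0 XOR 25 = 25
Kayles strip: Grundy value = 2. Running XOR: 25 XOR 2 = 27
octal game heap: Grundy value = 20. Running XOR: 27 XOR 20 = 15
subtraction game: Grundy value = 7. Running XOR: 15 XOR 7 = 8
Nim pile: Grundy value = 50. Running XOR: 8 XOR 50 = 58
The combined Grundy value is 58.

58


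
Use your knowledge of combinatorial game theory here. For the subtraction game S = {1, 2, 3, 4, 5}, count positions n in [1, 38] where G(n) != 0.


Subtraction set S = {1, 2, 3, 4, 5}, so G(n) = n mod 6.
G(n) = 0 when n is a multiple of 6.
Multiples of 6 in [1, 38]: 6
N-positions (nonzero Grundy) = 38 - 6 = 32

32


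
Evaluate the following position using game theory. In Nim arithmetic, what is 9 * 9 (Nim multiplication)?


Nim multiplication is bilinear over XOR: (u XOR v) * w = (u*w) XOR (v*w).
So we split each operand into its bit components and XOR the pairwise Nim products.
9 = 1 + 8 (as XOR of powers of 2).
9 = 1 + 8 (as XOR of powers of 2).
Using the standard Nim-product table on single bits:
  2*2 = 3,   2*4 = 8,   2*8 = 12,
  4*4 = 6,   4*8 = 11,  8*8 = 13,
and  1*x = x (identity), k*l = l*k (commutative).
Pairwise Nim products:
  1 * 1 = 1
  1 * 8 = 8
  8 * 1 = 8
  8 * 8 = 13
XOR them: 1 XOR 8 XOR 8 XOR 13 = 12.
Result: 9 * 9 = 12 (in Nim).

12


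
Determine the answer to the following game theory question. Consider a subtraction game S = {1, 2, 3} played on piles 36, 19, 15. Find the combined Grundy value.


Subtraction set: {1, 2, 3}
For this subtraction set, G(n) = n mod 4 (period = max + 1 = 4).
Pile 1 (size 36): G(36) = 36 mod 4 = 0
Pile 2 (size 19): G(19) = 19 mod 4 = 3
Pile 3 (size 15): G(15) = 15 mod 4 = 3
Total Grundy value = XOR of all: 0 XOR 3 XOR 3 = 0

0


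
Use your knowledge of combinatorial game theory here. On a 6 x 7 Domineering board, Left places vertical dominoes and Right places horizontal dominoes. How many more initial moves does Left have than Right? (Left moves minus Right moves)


Board is 6 x 7 (rows x cols).
Left (vertical) placements: (rows-1) * cols = 5 * 7 = 35
Right (horizontal) placements: rows * (cols-1) = 6 * 6 = 36
Advantage = Left - Right = 35 - 36 = -1

-1


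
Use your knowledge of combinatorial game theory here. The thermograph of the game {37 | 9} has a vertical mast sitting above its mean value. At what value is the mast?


Game = {37 | 9}, a switch {a | b} with numbers a > b.
Its thermograph has left wall a - t and right wall b + t, which meet at t = (a - b)/2, where both equal (a + b)/2. So the mast (mean value) is at (a + b)/2.
Mean = (37 + (9))/2 = 46/2 = 23

23


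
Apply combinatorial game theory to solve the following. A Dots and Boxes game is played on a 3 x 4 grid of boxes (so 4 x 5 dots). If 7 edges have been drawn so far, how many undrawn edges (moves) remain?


Grid: 3 x 4 boxes, i.e. 4 rows and 5 columns of dots.
Horizontal edges: (rows + 1) * cols = 4 * 4 = 16
Vertical edges: rows * (cols + 1) = 3 * 5 = 15
Total edges: 16 + 15 = 31
Edges drawn: 7
Remaining: 31 - 7 = 24

24


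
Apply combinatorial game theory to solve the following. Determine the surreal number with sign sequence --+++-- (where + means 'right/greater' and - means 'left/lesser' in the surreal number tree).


Sign expansion: --+++--
Rule: track bounds (lo, hi), initially (-inf, +inf). On '+', the current value becomes lo and we move to the simplest number in (value, hi): value + 1 if hi = +inf, otherwise the midpoint (value + hi)/2. On '-', the current value becomes hi and we move to value - 1 if lo = -inf, otherwise the midpoint (lo + value)/2.
Start at 0.
Step 1: sign = -, move left. Bounds: (-inf, 0). Value = -1
Step 2: sign = -, move left. Bounds: (-inf, -1). Value = -2
Step 3: sign = +, move right. Bounds: (-2, -1). Value = -3/2
Step 4: sign = +, move right. Bounds: (-3/2, -1). Value = -5/4
Step 5: sign = +, move right. Bounds: (-5/4, -1). Value = -9/8
Step 6: sign = -, move left. Bounds: (-5/4, -9/8). Value = -19/16
Step 7: sign = -, move left. Bounds: (-5/4, -19/16). Value = -39/32
The surreal number with sign expansion --+++-- is -39/32.

-39/32


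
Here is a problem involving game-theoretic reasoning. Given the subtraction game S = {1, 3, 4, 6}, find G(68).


The subtraction set is S = {1, 3, 4, 6}.
G(k) = mex{ G(k - s) : s in S, s <= k }. We compute iteratively: G(0) = 0.
G(1) = mex({0}) = 1
G(2) = mex({1}) = 0
G(3) = mex({0}) = 1
G(4) = mex({0, 1}) = 2
G(5) = mex({0, 1, 2}) = 3
G(6) = mex({0, 1, 3}) = 2
G(7) = mex({1, 2}) = 0
G(8) = mex({0, 2, 3}) = 1
G(9) = mex({1, 2, 3}) = 0
G(10) = mex({0, 2}) = 1
G(11) = mex({0, 1, 3}) = 2
G(12) = mex({0, 1, 2}) = 3
Observe that G(7)..G(12) = 0, 1, 0, 1, 2, 3 repeats G(0)..G(5) = 0, 1, 0, 1, 2, 3.
For k >= max(S) = 6, G(k) is determined by the previous 6 values G(k-6)..G(k-1); a window of 6 consecutive values has recurred shifted by 7, so by induction G(k + 7) = G(k) for all k >= 0: the sequence is periodic from the start with period 7.
One period: G(0..6) = 0, 1, 0, 1, 2, 3, 2.
68 mod 7 = 5, so G(68) = G(5) = 3.

3


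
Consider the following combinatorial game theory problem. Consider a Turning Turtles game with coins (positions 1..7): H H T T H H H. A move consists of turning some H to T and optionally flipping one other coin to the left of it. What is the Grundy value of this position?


Coins: H H T T H H H
Key fact: a single head at position k behaves exactly like a Nim heap of size k (turning it to T and optionally flipping a coin at j < k corresponds to moving the heap from k to j, or to 0), and heads combine as a disjunctive sum (two heads at the same place would cancel, matching j XOR j = 0). So the Nim-value is the XOR of the 1-indexed positions of the heads.
Face-up positions (1-indexed): [1, 2, 5, 6, 7]
XOR 0 with 1: 0 XOR 1 = 1
XOR 1 with 2: 1 XOR 2 = 3
XOR 3 with 5: 3 XOR 5 = 6
XOR 6 with 6: 6 XOR 6 = 0
XOR 0 with 7: 0 XOR 7 = 7
Nim-value = 7

7


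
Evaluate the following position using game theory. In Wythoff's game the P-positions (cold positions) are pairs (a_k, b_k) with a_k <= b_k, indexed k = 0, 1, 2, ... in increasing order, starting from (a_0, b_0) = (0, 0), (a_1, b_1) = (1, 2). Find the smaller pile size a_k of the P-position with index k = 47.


By Wythoff's theorem, a_k = floor(k * phi) and b_k = floor(k * phi^2) = a_k + k, where phi = (1 + sqrt(5))/2 is the golden ratio.
phi = (1 + sqrt(5))/2 = 1.618034
k = 47
k * phi = 47 * 1.618034 = 76.047597
a_47 = floor(k * phi) = 76

76


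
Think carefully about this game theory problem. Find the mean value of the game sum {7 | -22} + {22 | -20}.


G1 = {7 | -22}, G2 = {22 | -20}
Each is a switch {a | b} with numbers a > b; its mean value is (a + b)/2, and mean value is additive over game sums: m(G1 + G2) = m(G1) + m(G2).
Mean of G1 = (7 + (-22))/2 = -15/2 = -15/2
Mean of G2 = (22 + (-20))/2 = 2/2 = 1
Mean of G1 + G2 = -15/2 + 1 = -13/2

-13/2


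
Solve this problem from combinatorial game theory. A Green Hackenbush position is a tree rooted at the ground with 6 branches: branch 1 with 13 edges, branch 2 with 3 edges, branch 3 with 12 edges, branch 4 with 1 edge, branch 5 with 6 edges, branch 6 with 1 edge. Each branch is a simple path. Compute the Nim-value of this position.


The tree has 6 branches from the ground vertex.
In Green Hackenbush, the Nim-value of a simple path of length k is k.
Branch 1: length 13, Nim-value = 13
Branch 2: length 3, Nim-value = 3
Branch 3: length 12, Nim-value = 12
Branch 4: length 1, Nim-value = 1
Branch 5: length 6, Nim-value = 6
Branch 6: length 1, Nim-value = 1
Total Nim-value = XOR of all branch values:
0 XOR 13 = 13
13 XOR 3 = 14
14 XOR 12 = 2
2 XOR 1 = 3
3 XOR 6 = 5
5 XOR 1 = 4
Nim-value of the tree = 4

4


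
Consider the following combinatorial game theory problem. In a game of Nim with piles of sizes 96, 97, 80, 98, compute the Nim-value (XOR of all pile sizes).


We need the XOR (exclusive or) of all pile sizes.
After XOR-ing pile 1 (size 96): 0 XOR 96 = 96
After XOR-ing pile 2 (size 97): 96 XOR 97 = 1
After XOR-ing pile 3 (size 80): 1 XOR 80 = 81
After XOR-ing pile 4 (size 98): 81 XOR 98 = 51
The Nim-value of this position is 51.

51


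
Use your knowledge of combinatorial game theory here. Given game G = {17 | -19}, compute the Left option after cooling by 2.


Original game: {17 | -19} (a switch {a | b} with a > b).
Cooling by t (for t below the temperature (a - b)/2 = 18) taxes each move by t: {a | b} cooled by t is {a - t | b + t}.
Cooling amount: t = 2
Cooled Left option: 17 - 2 = 15
Cooled Right option: -19 + 2 = -17
Cooled game: {15 | -17}
Left option = 15

15


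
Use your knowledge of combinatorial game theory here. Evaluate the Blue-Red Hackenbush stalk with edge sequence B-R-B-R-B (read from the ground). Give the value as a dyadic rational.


Edges (from ground): B-R-B-R-B
By Berlekamp's sign-expansion rule, a Blue-Red Hackenbush stalk has the value of the surreal number whose sign sequence is the edge sequence with B -> + and R -> -.
Sign sequence: +-+-+
Trace the sign expansion in the surreal number tree, starting from 0:
Edge 1: B (sign +) -> bounds (0, +inf), value = 1
Edge 2: R (sign -) -> bounds (0, 1), value = 1/2
Edge 3: B (sign +) -> bounds (1/2, 1), value = 3/4
Edge 4: R (sign -) -> bounds (1/2, 3/4), value = 5/8
Edge 5: B (sign +) -> bounds (5/8, 3/4), value = 11/16
Game value = 11/16

11/16


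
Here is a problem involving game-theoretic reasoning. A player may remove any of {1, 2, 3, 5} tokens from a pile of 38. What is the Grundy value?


The subtraction set is S = {1, 2, 3, 5}.
G(k) = mex{ G(k - s) : s in S, s <= k }. We compute iteratively: G(0) = 0.
G(1) = mex({0}) = 1
G(2) = mex({0, 1}) = 2
G(3) = mex({0, 1, 2}) = 3
G(4) = mex({1, 2, 3}) = 0
G(5) = mex({0, 2, 3}) = 1
G(6) = mex({0, 1, 3}) = 2
G(7) = mex({0, 1, 2}) = 3
G(8) = mex({1, 2, 3}) = 0
Observe that G(4)..G(8) = 0, 1, 2, 3, 0 repeats G(0)..G(4) = 0, 1, 2, 3, 0.
For k >= max(S) = 5, G(k) is determined by the previous 5 values G(k-5)..G(k-1); a window of 5 consecutive values has recurred shifted by 4, so by induction G(k + 4) = G(k) for all k >= 0: the sequence is periodic from the start with period 4.
One period: G(0..3) = 0, 1, 2, 3.
38 mod 4 = 2, so G(38) = G(2) = 2.

2


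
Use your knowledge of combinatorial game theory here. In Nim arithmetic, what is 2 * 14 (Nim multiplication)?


Nim multiplication is bilinear over XOR: (u XOR v) * w = (u*w) XOR (v*w).
So we split each operand into its bit components and XOR the pairwise Nim products.
2 = 2 (as XOR of powers of 2).
14 = 2 + 4 + 8 (as XOR of powers of 2).
Using the standard Nim-product table on single bits:
  2*2 = 3,   2*4 = 8,   2*8 = 12,
  4*4 = 6,   4*8 = 11,  8*8 = 13,
and  1*x = x (identity), k*l = l*k (commutative).
Pairwise Nim products:
  2 * 2 = 3
  2 * 4 = 8
  2 * 8 = 12
XOR them: 3 XOR 8 XOR 12 = 7.
Result: 2 * 14 = 7 (in Nim).

7


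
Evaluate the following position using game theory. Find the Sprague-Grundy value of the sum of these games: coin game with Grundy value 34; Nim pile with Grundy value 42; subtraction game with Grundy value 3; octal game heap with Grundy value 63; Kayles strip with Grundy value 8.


By the Sprague-Grundy theorem, the Grundy value of a sum of games is the XOR of individual Grundy values.
coin game: Grundy value = 34. Running XOR: 0 XOR 34 = 34
Nim pile: Grundy value = 42. Running XOR: 34 XOR 42 = 8
subtraction game: Grundy value = 3. Running XOR: 8 XOR 3 = 11
octal game heap: Grundy value = 63. Running XOR: 11 XOR 63 = 52
Kayles strip: Grundy value = 8. Running XOR: 52 XOR 8 = 60
The combined Grundy value is 60.

60


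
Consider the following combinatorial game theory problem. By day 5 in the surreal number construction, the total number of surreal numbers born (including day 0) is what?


Day 0: {|} = 0 is born. Count = 1.
Day n: the number of surreal numbers born by day n is 2^(n+1) - 1.
By day 0: 2^1 - 1 = 1
By day 1: 2^2 - 1 = 3
By day 2: 2^3 - 1 = 7
By day 3: 2^4 - 1 = 15
By day 4: 2^5 - 1 = 31
By day 5: 2^6 - 1 = 63
By day 5: 63 surreal numbers.

63


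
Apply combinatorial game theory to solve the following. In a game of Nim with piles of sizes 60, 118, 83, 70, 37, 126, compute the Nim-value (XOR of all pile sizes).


We need the XOR (exclusive or) of all pile sizes.
After XOR-ing pile 1 (size 60): 0 XOR 60 = 60
After XOR-ing pile 2 (size 118): 60 XOR 118 = 74
After XOR-ing pile 3 (size 83): 74 XOR 83 = 25
After XOR-ing pile 4 (size 70): 25 XOR 70 = 95
After XOR-ing pile 5 (size 37): 95 XOR 37 = 122
After XOR-ing pile 6 (size 126): 122 XOR 126 = 4
The Nim-value of this position is 4.

4


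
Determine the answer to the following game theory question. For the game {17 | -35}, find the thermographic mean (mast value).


Game = {17 | -35}, a switch {a | b} with numbers a > b.
Its thermograph has left wall a - t and right wall b + t, which meet at t = (a - b)/2, where both equal (a + b)/2. So the mast (mean value) is at (a + b)/2.
Mean = (17 + (-35))/2 = -18/2 = -9

-9


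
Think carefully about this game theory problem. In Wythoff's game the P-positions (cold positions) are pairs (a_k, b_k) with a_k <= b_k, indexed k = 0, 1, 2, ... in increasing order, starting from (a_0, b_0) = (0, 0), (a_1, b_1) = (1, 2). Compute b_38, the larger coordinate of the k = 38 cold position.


By Wythoff's theorem, a_k = floor(k * phi) and b_k = floor(k * phi^2) = a_k + k, where phi = (1 + sqrt(5))/2 is the golden ratio.
phi = (1 + sqrt(5))/2 = 1.618034
phi^2 = phi + 1 = 2.618034
k = 38
k * phi^2 = 38 * 2.618034 = 99.485292
b_38 = floor(k * phi^2) = 99 (check: a_38 + k = 61 + 38 = 99)

99


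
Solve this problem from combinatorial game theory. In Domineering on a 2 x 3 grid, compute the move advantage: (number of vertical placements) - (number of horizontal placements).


Board is 2 x 3 (rows x cols).
Left (vertical) placements: (rows-1) * cols = 1 * 3 = 3
Right (horizontal) placements: rows * (cols-1) = 2 * 2 = 4
Advantage = Left - Right = 3 - 4 = -1

-1


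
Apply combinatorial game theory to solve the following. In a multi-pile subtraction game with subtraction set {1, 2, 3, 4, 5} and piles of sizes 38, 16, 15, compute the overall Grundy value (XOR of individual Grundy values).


Subtraction set: {1, 2, 3, 4, 5}
For this subtraction set, G(n) = n mod 6 (period = max + 1 = 6).
Pile 1 (size 38): G(38) = 38 mod 6 = 2
Pile 2 (size 16): G(16) = 16 mod 6 = 4
Pile 3 (size 15): G(15) = 15 mod 6 = 3
Total Grundy value = XOR of all: 2 XOR 4 XOR 3 = 5

5


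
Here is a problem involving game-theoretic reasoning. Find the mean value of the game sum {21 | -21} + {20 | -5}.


G1 = {21 | -21}, G2 = {20 | -5}
Each is a switch {a | b} with numbers a > b; its mean value is (a + b)/2, and mean value is additive over game sums: m(G1 + G2) = m(G1) + m(G2).
Mean of G1 = (21 + (-21))/2 = 0/2 = 0
Mean of G2 = (20 + (-5))/2 = 15/2 = 15/2
Mean of G1 + G2 = 0 + 15/2 = 15/2

15/2


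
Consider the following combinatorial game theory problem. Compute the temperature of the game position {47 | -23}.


The game is {47 | -23}, a switch {a | b} with numbers a > b.
Cooling {a | b} by t gives {a - t | b + t}, which stops being hot when a - t = b + t, i.e. at t = (a - b)/2. So the temperature of a switch is (a - b)/2.
Temperature = (Left option - Right option) / 2
= (47 - (-23)) / 2
= 70 / 2
= 35

35


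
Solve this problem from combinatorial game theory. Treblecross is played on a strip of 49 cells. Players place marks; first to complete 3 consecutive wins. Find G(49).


Treblecross: place X on empty cells; 3-in-a-row wins.
Playing within two cells of an existing X lets the opponent win at once, so sensible play treats the cells i-2..i+2 around each X as dead. The player left with no safe cell loses, so this is a normal-play take-away game on strips of safe cells.
Placing X at cell i (0-indexed) of a strip of k safe cells leaves independent strips of sizes max(0, i-2) and max(0, k-i-3). Hence G(k) = mex{ G(max(0,i-2)) XOR G(max(0,k-i-3)) : 0 <= i < k }, with G(0) = 0.
G(1): splits (0,0):0^0=0 -> mex({0}) = 1
G(2): splits (0,0):0^0=0 -> mex({0}) = 1
G(3): splits (0,0):0^0=0 -> mex({0}) = 1
G(4): splits (0,1):0^1=1 (0,0):0^0=0 -> mex({0, 1}) = 2
G(5): splits (0,2):0^1=1 (0,1):0^1=1 (0,0):0^0=0 -> mex({0, 1}) = 2
G(6) = mex({1}) = 0
G(7) = mex({0, 1, 2}) = 3
G(8) = mex({0, 1, 2}) = 3
G(9) = mex({0, 2}) = 1
G(10) = mex({0, 2, 3}) = 1
G(11) = mex({0, 3}) = 1
G(12) = mex({1, 3}) = 0
G(13) = mex({0, 1, 2, 3}) = 4
G(14) = mex({0, 1, 2}) = 3
G(15) = mex({0, 1, 2}) = 3
G(16) = mex({0, 1, 2, 4}) = 3
G(17) = mex({0, 1, 3, 4}) = 2
G(18) = mex({0, 1, 3, 4}) = 2
G(19) = mex({0, 1, 3, 5}) = 2
G(20) = mex({0, 1, 2, 3, 5}) = 4
G(21) = mex({0, 1, 2, 3, 5}) = 4
G(22) = mex({1, 2, 6}) = 0
G(23) = mex({0, 1, 2, 3, 4, 6}) = 5
G(24) = mex({0, 1, 2, 3, 4}) = 5
G(25) = mex({0, 1, 3, 4, 7}) = 2
G(26) = mex({0, 1, 3, 4, 5, 7}) = 2
G(27) = mex({0, 1, 3, 5}) = 2
G(28) = mex({0, 1, 2, 5}) = 3
G(29) = mex({0, 1, 2, 4, 5, 6}) = 3
G(30) = mex({1, 2, 4, 6}) = 0
G(31) = mex({0, 1, 2, 3, 4, 6}) = 5
G(32) = mex({1, 2, 3, 4, 7}) = 0
G(33) = mex({0, 3, 7}) = 1
G(34) = mex({0, 2, 3, 5, 7}) = 1
G(35) = mex({0, 2, 3, 5, 6}) = 1
G(36) = mex({0, 1, 2, 5, 6}) = 3
G(37) = mex({0, 1, 2, 4, 5, 6}) = 3
G(38) = mex({0, 1, 2, 4}) = 3
G(39) = mex({0, 1, 2, 3, 4, 7}) = 5
G(40) = mex({0, 1, 2, 3, 4, 5, 7}) = 6
G(41) = mex({0, 1, 2, 3, 5, 7}) = 4
G(42) = mex({0, 1, 2, 3, 5, 6, 7}) = 4
G(43) = mex({0, 2, 3, 5, 6}) = 1
G(44) = mex({1, 2, 3, 4, 5, 6}) = 0
G(45) = mex({0, 1, 2, 3, 4, 6, 7}) = 5
G(46) = mex({0, 1, 2, 3, 4, 7}) = 5
G(47) = mex({0, 1, 2, 3, 4, 5, 7}) = 6
G(48) = mex({0, 1, 2, 3, 4, 5, 7}) = 6
G(49) = mex({0, 1, 3, 4, 5, 7}) = 2
Therefore G(49) = 2.

2


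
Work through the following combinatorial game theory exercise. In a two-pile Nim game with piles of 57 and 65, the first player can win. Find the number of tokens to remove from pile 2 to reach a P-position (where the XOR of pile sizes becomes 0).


Piles: 57 and 65
Current XOR: 57 XOR 65 = 120 (non-zero, so this is an N-position).
To make the XOR zero, we need to find a move that balances the piles.
For pile 2 (size 65): target = 65 XOR 120 = 57
We reduce pile 2 from 65 to 57.
Tokens removed: 65 - 57 = 8
Verification: 57 XOR 57 = 0

8


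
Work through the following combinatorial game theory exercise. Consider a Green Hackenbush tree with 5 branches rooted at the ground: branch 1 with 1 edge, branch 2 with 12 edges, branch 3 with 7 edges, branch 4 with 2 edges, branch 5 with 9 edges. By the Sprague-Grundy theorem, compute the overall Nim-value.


The tree has 5 branches from the ground vertex.
In Green Hackenbush, the Nim-value of a simple path of length k is k.
Branch 1: length 1, Nim-value = 1
Branch 2: length 12, Nim-value = 12
Branch 3: length 7, Nim-value = 7
Branch 4: length 2, Nim-value = 2
Branch 5: length 9, Nim-value = 9
Total Nim-value = XOR of all branch values:
0 XOR 1 = 1
1 XOR 12 = 13
13 XOR 7 = 10
10 XOR 2 = 8
8 XOR 9 = 1
Nim-value of the tree = 1

1


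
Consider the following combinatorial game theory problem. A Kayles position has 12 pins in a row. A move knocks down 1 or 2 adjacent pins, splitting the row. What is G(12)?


Kayles: a move removes 1 or 2 adjacent pins from a contiguous row.
Removing pins from a row of k leaves two independent rows (a, b) with a + b = k - 1 (one pin) or a + b = k - 2 (two pins); an end removal gives a = 0.
By Sprague-Grundy, G(k) = mex{ G(a) XOR G(b) } over all these splits. G(0) = 0.
G(1): splits (0,0):0^0=0 -> mex({0}) = 1
G(2): splits (0,1):0^1=1 (0,0):0^0=0 -> mex({0, 1}) = 2
G(3): splits (0,2):0^2=2 (1,1):1^1=0 (0,1):0^1=1 -> mex({0, 1, 2}) = 3
G(4): splits (0,3):0^3=3 (1,2):1^2=3 (0,2):0^2=2 (1,1):1^1=0 -> mex({0, 2, 3}) = 1
G(5): splits (0,4):0^1=1 (1,3):1^3=2 (2,2):2^2=0 (0,3):0^3=3 (1,2):1^2=3 -> mex({0, 1, 2, 3}) = 4
G(6) = mex({0, 1, 2, 4}) = 3
G(7) = mex({0, 1, 3, 4, 5}) = 2
G(8) = mex({0, 2, 3, 5, 6}) = 1
G(9) = mex({0, 1, 2, 3, 6, 7}) = 4
G(10) = mex({0, 1, 3, 4, 5, 7}) = 2
G(11) = mex({0, 1, 2, 3, 4, 5}) = 6
G(12) = mex({0, 1, 2, 3, 5, 6, 7}) = 4
Therefore G(12) = 4.

4


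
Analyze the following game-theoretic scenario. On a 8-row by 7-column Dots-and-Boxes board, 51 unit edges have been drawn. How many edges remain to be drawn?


Grid: 8 x 7 boxes, i.e. 9 rows and 8 columns of dots.
Horizontal edges: (rows + 1) * cols = 9 * 7 = 63
Vertical edges: rows * (cols + 1) = 8 * 8 = 64
Total edges: 63 + 64 = 127
Edges drawn: 51
Remaining: 127 - 51 = 76

76


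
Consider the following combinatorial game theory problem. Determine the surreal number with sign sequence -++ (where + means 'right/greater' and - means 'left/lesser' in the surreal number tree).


Sign expansion: -++
Rule: track bounds (lo, hi), initially (-inf, +inf). On '+', the current value becomes lo and we move to the simplest number in (value, hi): value + 1 if hi = +inf, otherwise the midpoint (value + hi)/2. On '-', the current value becomes hi and we move to value - 1 if lo = -inf, otherwise the midpoint (lo + value)/2.
Start at 0.
Step 1: sign = -, move left. Bounds: (-inf, 0). Value = -1
Step 2: sign = +, move right. Bounds: (-1, 0). Value = -1/2
Step 3: sign = +, move right. Bounds: (-1/2, 0). Value = -1/4
The surreal number with sign expansion -++ is -1/4.

-1/4


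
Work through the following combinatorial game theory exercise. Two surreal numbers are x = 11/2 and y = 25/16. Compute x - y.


x = 11/2, y = 25/16
Converting to common denominator: 16
x = 88/16, y = 25/16
x - y = 11/2 - 25/16 = 63/16

63/16


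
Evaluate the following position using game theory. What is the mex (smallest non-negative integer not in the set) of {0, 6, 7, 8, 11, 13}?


Set = {0, 6, 7, 8, 11, 13}
0 is in the set.
1 is NOT in the set. This is the mex.
mex = 1

1


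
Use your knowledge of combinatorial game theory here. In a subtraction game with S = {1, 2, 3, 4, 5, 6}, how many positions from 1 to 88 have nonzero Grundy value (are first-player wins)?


Subtraction set S = {1, 2, 3, 4, 5, 6}, so G(n) = n mod 7.
G(n) = 0 when n is a multiple of 7.
Multiples of 7 in [1, 88]: 12
N-positions (nonzero Grundy) = 88 - 12 = 76

76


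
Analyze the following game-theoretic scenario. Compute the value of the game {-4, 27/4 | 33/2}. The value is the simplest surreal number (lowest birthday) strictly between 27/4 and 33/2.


Left options: {-4, 27/4}, max = 27/4
Right options: {33/2}, min = 33/2
All options are numbers and max(Left) < min(Right), so by the simplicity theorem the value is the simplest (earliest-born) number strictly between 27/4 and 33/2.
Integers 7 through 16 all lie strictly between 27/4 and 33/2.
Among integers, the simplest (lowest birthday = smallest |n|; 0 is born on day 0, +-n on day n) is 7.
No non-integer in the interval can be simpler: if x is a non-integer in the interval, then floor(x) or ceil(x) also lies in the interval (the interval contains an integer), and both are proper prefixes of x's sign expansion, i.e. born earlier. So the game value is 7.
Game value = 7

7
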